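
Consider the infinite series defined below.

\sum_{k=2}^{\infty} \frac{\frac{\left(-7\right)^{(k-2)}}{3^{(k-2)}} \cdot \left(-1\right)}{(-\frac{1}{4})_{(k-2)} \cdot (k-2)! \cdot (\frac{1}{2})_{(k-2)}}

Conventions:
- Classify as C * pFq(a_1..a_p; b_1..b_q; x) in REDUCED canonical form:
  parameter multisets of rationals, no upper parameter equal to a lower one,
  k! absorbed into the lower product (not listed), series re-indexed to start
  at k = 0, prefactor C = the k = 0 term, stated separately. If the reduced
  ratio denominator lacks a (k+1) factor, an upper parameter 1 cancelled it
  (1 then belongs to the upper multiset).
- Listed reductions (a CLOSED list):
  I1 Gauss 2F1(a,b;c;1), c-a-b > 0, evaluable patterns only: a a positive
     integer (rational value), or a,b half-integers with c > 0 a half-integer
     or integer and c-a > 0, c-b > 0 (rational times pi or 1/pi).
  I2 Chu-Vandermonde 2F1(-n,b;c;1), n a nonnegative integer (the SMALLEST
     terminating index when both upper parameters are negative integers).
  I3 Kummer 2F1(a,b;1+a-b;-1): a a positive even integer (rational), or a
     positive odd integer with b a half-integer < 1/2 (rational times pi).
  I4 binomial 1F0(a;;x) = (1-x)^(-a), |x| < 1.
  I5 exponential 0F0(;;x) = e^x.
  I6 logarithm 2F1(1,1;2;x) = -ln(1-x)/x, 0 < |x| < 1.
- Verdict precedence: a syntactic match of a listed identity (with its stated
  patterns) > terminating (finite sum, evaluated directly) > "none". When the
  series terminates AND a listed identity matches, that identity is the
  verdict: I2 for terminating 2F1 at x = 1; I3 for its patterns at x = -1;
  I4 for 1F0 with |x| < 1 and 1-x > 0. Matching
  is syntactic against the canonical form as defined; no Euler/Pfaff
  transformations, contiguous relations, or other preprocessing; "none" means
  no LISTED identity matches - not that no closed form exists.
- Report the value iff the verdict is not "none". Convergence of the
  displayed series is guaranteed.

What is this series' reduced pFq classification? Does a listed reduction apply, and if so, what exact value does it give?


Reduced: x = -\frac{7}{3}, 0F2, upper = {-}, lower = {-\frac{1}{4}, \frac{1}{2}}, C = -1. Verdict: none - at argument -\frac{7}{3} the multisets {-} ; {-\frac{1}{4}, \frac{1}{2}} match no listed identity.

First insight: from the first term -1: the two geometric factors (prefactor -1) combine into one argument.
Adjacent-term ratio: r(k) = -\frac{7}{3} * 1 / [(k-\frac{1}{4}) (k+\frac{1}{2}) (k+1)] - poly over poly, x = -\frac{7}{3} from leading terms; C = -1 at k = 0.


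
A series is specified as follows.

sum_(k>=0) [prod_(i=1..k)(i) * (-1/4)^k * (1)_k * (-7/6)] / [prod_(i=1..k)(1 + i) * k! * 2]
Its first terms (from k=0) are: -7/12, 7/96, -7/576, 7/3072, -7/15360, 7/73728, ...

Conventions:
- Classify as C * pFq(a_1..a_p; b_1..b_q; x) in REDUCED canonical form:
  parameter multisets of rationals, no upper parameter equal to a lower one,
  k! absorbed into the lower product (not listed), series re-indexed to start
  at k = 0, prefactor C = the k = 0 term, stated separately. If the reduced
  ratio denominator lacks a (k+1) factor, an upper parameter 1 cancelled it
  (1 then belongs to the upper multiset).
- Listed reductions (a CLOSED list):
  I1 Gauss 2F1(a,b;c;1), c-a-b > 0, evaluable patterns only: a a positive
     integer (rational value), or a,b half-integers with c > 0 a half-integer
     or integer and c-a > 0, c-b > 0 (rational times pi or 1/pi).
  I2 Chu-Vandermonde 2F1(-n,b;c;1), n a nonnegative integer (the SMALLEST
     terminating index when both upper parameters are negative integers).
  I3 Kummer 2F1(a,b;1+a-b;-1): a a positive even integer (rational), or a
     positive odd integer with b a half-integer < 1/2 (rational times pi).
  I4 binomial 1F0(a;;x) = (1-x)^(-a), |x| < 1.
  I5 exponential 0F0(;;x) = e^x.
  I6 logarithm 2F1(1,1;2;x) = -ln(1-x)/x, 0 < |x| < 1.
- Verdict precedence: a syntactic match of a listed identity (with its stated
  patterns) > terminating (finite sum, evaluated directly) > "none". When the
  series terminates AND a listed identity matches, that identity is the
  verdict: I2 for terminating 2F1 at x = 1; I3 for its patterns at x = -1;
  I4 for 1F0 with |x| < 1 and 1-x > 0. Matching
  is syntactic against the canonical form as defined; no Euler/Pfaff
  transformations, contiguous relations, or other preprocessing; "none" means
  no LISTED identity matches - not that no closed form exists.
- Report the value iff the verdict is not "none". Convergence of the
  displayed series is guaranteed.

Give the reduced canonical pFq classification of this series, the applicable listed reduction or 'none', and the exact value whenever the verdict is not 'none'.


Canonical form: C = -7/12 times 2F1 with upper {1, 1}, lower {2}, x = -1/4. Verdict: this is the logarithmic series (I6) (the logarithm: parameters (1,1;2), x = -1/4). Value: (-7/3) * ln(5/4).

The tell: t_0 = -7/12 here, and the lower running product (C = -7/12, x = -1/4) is a rising factorial.
Term ratio: r(k) = (-1/4) * (k+1) (k+1) / [(k+2) (k+1)] - rational in k, leading ratio (-1/4); with t_0 = -7/12, classification follows.


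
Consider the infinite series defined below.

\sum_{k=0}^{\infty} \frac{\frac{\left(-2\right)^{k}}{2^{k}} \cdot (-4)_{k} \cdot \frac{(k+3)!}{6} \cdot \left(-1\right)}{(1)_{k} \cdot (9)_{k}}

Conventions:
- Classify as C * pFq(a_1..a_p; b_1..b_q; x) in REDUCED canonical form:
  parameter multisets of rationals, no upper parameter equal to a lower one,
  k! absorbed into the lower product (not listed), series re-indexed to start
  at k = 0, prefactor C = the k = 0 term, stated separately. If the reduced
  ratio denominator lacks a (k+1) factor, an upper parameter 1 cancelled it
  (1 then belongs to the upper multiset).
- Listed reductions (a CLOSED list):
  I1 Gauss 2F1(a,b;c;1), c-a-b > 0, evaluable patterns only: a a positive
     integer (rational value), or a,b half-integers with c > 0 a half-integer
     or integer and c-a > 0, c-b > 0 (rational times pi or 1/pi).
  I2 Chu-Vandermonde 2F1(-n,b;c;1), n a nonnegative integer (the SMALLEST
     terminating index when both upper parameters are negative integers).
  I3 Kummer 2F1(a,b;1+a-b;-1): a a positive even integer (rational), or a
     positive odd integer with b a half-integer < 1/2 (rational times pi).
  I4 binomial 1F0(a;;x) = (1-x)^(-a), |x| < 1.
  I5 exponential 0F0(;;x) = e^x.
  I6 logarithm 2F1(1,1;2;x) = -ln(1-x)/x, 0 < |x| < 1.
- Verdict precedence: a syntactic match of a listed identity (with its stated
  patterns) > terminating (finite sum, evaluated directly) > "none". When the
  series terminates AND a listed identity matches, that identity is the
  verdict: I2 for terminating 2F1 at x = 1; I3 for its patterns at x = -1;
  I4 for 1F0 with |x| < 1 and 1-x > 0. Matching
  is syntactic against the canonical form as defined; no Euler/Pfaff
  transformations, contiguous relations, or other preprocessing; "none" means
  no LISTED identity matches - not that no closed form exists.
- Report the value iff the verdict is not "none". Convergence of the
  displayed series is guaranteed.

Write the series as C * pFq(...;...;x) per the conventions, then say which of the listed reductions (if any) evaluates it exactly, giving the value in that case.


Prefactor -1, argument -1: 2F1 with upper {-4, 4} over lower {9}. Verdict: Kummer's theorem (I3) fires (x = -1; c = 9 equals 1+a-b for upper {-4, 4}: listed pattern). Value: -\frac{14}{3}.

First insight: with t_0 = -1, the two k-th powers (C = -1, x = -1) combine into one argument.
Step ratio: r(k) = -1 * (k-4) (k+4) / [(k+9) (k+1)] ; factor over Q: parameters, x = -1, and C = -1.


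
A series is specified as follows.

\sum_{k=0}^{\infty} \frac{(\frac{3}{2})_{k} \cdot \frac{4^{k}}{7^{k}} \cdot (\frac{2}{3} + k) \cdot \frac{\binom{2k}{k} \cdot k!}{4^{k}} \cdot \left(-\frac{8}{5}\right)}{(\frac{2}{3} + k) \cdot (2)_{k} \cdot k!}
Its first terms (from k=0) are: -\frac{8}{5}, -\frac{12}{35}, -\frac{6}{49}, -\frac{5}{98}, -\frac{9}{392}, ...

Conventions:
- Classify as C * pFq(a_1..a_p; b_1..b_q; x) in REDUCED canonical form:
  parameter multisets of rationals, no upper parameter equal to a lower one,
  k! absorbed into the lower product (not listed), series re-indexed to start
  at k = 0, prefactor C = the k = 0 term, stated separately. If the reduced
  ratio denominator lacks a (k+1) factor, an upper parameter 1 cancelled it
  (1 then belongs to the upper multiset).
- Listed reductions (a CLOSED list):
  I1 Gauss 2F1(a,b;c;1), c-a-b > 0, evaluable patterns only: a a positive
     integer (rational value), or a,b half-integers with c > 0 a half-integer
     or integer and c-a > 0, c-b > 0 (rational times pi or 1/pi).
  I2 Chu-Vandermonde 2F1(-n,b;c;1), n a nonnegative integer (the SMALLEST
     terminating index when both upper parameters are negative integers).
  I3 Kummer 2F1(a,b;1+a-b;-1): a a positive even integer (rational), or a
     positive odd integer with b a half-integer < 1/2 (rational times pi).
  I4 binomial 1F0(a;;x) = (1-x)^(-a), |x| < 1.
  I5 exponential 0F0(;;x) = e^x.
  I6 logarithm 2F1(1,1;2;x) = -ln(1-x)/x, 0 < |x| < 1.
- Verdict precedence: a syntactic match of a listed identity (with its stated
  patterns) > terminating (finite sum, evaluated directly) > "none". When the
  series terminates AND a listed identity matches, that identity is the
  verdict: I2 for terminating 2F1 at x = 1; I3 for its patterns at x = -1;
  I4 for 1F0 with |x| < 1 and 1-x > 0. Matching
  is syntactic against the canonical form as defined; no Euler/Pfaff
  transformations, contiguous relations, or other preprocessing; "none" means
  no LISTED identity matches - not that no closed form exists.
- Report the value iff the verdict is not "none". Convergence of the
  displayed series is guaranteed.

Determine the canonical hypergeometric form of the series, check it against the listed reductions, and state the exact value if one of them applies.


First insight: from the first term -\frac{8}{5}: C(2k,k) (prefactor -8/5) equals 4^k (1/2)_k / k!.
Consecutive-term ratio: r(k) = \frac{4}{7} * (k+\frac{1}{2}) (k+\frac{3}{2}) / [(k+2) (k+1)] - rational; roots negated = parameters, x = \frac{4}{7}, C = -\frac{8}{5}.

x = \frac{4}{7} here; the reduced form reads 2F1, upper {\frac{1}{2}, \frac{3}{2}}, lower {2}, C = -\frac{8}{5}. Verdict: none - at argument \frac{4}{7} the multisets {\frac{1}{2}, \frac{3}{2}} ; {2} match no listed identity.


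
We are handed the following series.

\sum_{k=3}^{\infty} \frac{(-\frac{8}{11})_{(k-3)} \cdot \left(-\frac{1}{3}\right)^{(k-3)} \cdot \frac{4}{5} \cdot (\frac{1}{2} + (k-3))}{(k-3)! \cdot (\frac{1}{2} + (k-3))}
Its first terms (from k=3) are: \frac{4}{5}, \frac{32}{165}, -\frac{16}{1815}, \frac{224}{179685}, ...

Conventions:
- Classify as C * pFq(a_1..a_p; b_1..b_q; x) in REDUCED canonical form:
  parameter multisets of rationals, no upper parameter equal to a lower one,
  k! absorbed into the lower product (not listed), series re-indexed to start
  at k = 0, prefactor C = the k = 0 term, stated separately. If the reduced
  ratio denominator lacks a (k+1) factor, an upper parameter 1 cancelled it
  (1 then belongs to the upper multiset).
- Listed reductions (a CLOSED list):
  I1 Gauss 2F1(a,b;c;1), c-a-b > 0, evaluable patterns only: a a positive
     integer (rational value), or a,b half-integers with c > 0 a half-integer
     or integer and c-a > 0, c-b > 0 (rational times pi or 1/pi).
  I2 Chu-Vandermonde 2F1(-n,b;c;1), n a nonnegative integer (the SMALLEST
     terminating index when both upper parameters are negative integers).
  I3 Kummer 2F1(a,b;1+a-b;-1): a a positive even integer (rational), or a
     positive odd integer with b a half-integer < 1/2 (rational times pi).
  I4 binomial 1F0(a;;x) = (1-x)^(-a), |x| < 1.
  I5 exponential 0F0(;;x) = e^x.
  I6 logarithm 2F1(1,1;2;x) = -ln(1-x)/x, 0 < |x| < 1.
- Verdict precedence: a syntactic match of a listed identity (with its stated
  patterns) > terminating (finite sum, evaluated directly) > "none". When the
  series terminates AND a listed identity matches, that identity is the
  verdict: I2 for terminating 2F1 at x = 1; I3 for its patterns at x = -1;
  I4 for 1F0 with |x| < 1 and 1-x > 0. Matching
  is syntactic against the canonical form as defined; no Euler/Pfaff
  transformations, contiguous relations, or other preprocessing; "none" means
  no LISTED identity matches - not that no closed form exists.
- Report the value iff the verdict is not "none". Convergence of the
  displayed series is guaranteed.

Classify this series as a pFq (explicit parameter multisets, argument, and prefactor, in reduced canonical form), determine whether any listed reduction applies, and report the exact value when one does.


The series (x = -\frac{1}{3}) is 1F0: upper {-\frac{8}{11}}, lower {-}, prefactor \frac{4}{5}. Verdict: the binomial series (I4) applies (the 1F0 binomial series: exponent 8/11, x = -\frac{1}{3}). Value: \frac{4}{5} \cdot \left(\frac{4}{3}\right)^{\frac{8}{11}}.

First insight: x = -\frac{1}{3} and the factor k + 1/2 cancels (top and bottom), leaving prefactor 4/5.
Step ratio: r(k) = -\frac{1}{3} * (k-\frac{8}{11}) / [(k+1)] - rational in k, leading ratio -\frac{1}{3}; with t_0 = \frac{4}{5}, classification follows.


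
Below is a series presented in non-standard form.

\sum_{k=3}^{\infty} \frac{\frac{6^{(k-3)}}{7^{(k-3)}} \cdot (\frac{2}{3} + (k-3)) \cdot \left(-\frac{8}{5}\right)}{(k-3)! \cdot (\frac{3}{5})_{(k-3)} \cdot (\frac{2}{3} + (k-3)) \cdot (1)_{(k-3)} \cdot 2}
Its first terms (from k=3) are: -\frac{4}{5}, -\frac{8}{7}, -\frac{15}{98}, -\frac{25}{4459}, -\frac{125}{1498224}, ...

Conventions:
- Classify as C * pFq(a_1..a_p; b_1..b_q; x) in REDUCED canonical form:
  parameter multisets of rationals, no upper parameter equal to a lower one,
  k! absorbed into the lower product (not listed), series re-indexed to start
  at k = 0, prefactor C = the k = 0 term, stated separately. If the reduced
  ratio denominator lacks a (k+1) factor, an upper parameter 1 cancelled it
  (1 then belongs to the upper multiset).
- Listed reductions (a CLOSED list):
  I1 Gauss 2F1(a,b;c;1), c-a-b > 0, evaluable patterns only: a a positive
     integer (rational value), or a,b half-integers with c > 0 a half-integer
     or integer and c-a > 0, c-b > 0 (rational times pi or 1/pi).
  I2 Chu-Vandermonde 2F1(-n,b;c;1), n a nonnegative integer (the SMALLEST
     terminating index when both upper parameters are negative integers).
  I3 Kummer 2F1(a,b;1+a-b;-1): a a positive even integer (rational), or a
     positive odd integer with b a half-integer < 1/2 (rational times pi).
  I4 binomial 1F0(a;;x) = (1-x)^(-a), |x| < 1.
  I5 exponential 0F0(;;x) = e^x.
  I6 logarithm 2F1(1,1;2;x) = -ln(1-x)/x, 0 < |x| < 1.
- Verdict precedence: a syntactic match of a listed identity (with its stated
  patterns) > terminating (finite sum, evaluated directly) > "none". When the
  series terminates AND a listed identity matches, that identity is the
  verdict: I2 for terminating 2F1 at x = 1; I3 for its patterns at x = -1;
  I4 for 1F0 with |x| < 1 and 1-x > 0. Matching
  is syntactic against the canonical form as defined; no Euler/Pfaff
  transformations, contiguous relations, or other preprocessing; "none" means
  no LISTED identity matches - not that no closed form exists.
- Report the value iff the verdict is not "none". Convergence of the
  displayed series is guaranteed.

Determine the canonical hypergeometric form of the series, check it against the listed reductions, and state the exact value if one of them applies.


First insight: from the first term -\frac{4}{5}: the two geometric factors (prefactor -4/5) combine into one argument.
Term ratio: r(k) = \frac{6}{7} * 1 / [(k+\frac{3}{5}) (k+1) (k+1)] - rational in k, leading ratio \frac{6}{7}; with t_0 = -\frac{4}{5}, classification follows.

The series (x = \frac{6}{7}) is 0F2: upper {-}, lower {\frac{3}{5}, 1}, prefactor -\frac{4}{5}. Verdict: none here - no I1-I6 shape fits x = \frac{6}{7} with lower {\frac{3}{5}, 1}.


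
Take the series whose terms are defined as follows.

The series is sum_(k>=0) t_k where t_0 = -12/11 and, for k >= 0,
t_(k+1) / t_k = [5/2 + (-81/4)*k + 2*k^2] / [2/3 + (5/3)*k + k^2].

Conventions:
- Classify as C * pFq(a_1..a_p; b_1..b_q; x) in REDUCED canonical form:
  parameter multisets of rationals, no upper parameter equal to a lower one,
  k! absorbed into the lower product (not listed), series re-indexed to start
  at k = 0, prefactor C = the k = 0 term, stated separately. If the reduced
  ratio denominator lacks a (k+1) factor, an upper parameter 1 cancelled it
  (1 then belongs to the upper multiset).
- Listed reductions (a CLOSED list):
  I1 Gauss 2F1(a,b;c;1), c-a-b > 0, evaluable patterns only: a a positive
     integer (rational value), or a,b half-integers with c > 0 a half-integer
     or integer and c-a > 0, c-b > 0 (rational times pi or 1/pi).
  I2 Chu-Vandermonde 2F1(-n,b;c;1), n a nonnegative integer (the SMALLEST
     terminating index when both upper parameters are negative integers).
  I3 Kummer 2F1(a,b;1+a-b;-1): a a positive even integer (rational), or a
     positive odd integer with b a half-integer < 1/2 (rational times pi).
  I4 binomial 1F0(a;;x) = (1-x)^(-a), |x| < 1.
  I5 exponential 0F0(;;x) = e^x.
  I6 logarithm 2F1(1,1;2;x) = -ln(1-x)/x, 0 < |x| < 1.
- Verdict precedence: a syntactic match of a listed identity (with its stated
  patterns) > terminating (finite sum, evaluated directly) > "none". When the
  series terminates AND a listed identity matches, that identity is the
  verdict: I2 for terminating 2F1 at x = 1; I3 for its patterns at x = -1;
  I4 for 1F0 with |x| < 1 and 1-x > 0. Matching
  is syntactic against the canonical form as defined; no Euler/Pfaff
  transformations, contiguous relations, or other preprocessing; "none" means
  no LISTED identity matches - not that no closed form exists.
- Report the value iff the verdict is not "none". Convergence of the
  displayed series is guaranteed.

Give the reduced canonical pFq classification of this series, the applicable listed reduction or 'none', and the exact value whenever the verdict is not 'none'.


Classification (C = -12/11): 2F1 with upper {-10, -1/8}, lower {2/3}, argument x = 2. Verdict: terminating. With -10 upstairs the series is a 11-term polynomial sum; evaluated term by term. Hence: -7295965058895/4003245064192.

First insight: with t_0 = -12/11, factor the ratio over Q (prefactor -12/11): negated roots = parameters.
Term ratio: r(k) = 2 * (k-10) (k-1/8) / [(k+2/3) (k+1)] - rational in k, leading ratio 2; with t_0 = -12/11, classification follows.


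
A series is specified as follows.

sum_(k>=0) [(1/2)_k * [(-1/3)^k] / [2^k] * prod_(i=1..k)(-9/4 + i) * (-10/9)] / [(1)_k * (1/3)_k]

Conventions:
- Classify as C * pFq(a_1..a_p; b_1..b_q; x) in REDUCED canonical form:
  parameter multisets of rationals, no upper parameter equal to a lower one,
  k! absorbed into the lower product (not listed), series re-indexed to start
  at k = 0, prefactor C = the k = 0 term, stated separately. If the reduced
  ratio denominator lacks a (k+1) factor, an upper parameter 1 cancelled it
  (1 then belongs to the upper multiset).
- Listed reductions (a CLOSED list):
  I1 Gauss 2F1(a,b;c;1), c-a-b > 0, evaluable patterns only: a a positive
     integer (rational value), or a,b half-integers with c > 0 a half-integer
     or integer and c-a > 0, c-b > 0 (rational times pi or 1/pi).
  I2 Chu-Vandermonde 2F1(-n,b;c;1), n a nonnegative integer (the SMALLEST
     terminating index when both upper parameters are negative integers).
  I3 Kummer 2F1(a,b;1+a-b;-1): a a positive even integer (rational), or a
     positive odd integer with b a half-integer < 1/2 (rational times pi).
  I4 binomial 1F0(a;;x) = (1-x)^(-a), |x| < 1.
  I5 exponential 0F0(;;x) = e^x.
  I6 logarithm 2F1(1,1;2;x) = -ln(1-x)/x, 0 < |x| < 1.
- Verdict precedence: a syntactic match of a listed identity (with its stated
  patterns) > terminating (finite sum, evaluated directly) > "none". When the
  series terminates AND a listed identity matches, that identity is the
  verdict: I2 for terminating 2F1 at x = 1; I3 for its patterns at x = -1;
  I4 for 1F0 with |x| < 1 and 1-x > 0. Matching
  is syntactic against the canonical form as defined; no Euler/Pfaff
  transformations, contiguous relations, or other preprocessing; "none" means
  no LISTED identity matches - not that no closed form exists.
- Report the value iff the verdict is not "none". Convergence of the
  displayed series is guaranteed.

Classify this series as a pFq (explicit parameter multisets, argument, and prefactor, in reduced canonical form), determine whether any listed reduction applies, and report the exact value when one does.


Canonical form: C = -10/9 times 2F1 with upper {-5/4, 1/2}, lower {1/3}, x = -1/6. Verdict: none. Every listed pattern misses the 2F1 form at -1/6, upper {-5/4, 1/2}.

Key step: t_0 being -10/9, (1)_k (C = -10/9) is k! itself.
Step ratio: r(k) = (-1/6) * (k-5/4) (k+1/2) / [(k+1/3) (k+1)] ; factor over Q: parameters, x = (-1/6), and C = -10/9.


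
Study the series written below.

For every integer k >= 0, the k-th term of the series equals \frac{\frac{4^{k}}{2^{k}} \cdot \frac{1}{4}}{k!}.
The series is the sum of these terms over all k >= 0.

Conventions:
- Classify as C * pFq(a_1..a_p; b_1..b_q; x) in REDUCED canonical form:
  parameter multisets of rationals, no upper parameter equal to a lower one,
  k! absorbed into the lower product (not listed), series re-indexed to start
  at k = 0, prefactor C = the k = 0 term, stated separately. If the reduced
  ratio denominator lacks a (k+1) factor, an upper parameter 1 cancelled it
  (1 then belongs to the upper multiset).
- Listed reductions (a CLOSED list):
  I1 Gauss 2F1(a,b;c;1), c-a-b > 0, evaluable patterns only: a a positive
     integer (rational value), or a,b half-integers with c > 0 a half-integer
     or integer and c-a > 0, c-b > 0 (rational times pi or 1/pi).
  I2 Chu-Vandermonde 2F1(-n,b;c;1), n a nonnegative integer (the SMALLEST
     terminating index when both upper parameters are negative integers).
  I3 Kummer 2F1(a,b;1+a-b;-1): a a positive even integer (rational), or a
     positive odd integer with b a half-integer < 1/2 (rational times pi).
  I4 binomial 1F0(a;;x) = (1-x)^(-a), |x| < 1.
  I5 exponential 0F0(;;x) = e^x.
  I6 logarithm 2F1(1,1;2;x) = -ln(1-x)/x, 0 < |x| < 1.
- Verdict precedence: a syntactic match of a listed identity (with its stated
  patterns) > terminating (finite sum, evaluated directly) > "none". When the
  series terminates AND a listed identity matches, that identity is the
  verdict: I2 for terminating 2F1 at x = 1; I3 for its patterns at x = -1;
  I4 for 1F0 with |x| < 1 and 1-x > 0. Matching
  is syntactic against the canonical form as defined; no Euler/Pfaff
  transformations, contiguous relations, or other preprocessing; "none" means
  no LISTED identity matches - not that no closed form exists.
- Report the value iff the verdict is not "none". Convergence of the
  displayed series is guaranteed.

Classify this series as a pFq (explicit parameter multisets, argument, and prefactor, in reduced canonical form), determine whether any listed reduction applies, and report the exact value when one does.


Classification (C = \frac{1}{4}): 0F0 with upper {-}, lower {-}, argument x = 2. Verdict: this is the I5 exponential reduction (the 0F0 exponential series at x = 2). Sum: \frac{1}{4} \cdot e^{2}.

Key observation: t_0 being \frac{1}{4}, the two k-th powers (C = 1/4) combine into one argument.
Adjacent-term ratio: r(k) = 2 * 1 / [(k+1)] - poly over poly, x = 2 from leading terms; C = \frac{1}{4} at k = 0.


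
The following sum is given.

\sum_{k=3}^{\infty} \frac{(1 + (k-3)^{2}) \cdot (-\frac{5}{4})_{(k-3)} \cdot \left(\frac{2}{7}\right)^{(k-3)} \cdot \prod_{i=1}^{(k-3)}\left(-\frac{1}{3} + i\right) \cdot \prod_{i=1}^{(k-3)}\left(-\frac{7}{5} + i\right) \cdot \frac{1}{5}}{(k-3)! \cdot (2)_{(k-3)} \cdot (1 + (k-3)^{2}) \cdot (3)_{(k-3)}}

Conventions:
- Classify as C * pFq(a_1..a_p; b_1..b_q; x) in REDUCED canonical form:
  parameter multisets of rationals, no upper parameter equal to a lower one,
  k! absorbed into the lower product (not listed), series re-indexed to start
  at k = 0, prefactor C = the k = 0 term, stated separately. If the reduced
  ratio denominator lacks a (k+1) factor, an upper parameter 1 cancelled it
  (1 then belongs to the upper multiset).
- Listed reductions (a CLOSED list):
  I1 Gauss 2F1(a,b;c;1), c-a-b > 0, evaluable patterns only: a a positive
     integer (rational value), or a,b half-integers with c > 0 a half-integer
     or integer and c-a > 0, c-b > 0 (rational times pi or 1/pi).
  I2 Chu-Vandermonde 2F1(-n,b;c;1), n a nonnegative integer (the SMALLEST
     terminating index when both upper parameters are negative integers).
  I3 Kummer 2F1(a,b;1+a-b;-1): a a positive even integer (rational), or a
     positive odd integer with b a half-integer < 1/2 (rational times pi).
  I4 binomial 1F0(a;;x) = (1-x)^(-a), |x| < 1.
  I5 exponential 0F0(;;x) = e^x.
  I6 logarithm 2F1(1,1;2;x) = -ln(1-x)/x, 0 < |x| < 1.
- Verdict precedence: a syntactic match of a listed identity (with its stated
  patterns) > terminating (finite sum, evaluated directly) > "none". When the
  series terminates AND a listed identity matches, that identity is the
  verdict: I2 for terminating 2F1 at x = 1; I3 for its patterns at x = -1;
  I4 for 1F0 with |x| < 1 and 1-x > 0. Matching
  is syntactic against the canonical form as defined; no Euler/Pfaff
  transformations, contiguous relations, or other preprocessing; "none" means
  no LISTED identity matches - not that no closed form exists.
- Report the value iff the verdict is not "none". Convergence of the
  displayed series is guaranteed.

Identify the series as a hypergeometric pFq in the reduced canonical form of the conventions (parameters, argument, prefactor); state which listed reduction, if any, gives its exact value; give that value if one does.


x = \frac{2}{7} here; the reduced form reads 3F2, upper {-\frac{5}{4}, -\frac{2}{5}, \frac{2}{3}}, lower {2, 3}, C = \frac{1}{5}. Verdict: no listed reduction: x = \frac{2}{7} and upper {-\frac{5}{4}, -\frac{2}{5}, \frac{2}{3}} fail every I1-I6 pattern.

First insight: with t_0 = \frac{1}{5}, the running product (prefactor 1/5) telescopes to a rising factorial.
Ratio: r(k) = \frac{2}{7} * (k-\frac{5}{4}) (k-\frac{2}{5}) (k+\frac{2}{3}) / [(k+2) (k+3) (k+1)] - rational in k, leading ratio \frac{2}{7}; with t_0 = \frac{1}{5}, classification follows.


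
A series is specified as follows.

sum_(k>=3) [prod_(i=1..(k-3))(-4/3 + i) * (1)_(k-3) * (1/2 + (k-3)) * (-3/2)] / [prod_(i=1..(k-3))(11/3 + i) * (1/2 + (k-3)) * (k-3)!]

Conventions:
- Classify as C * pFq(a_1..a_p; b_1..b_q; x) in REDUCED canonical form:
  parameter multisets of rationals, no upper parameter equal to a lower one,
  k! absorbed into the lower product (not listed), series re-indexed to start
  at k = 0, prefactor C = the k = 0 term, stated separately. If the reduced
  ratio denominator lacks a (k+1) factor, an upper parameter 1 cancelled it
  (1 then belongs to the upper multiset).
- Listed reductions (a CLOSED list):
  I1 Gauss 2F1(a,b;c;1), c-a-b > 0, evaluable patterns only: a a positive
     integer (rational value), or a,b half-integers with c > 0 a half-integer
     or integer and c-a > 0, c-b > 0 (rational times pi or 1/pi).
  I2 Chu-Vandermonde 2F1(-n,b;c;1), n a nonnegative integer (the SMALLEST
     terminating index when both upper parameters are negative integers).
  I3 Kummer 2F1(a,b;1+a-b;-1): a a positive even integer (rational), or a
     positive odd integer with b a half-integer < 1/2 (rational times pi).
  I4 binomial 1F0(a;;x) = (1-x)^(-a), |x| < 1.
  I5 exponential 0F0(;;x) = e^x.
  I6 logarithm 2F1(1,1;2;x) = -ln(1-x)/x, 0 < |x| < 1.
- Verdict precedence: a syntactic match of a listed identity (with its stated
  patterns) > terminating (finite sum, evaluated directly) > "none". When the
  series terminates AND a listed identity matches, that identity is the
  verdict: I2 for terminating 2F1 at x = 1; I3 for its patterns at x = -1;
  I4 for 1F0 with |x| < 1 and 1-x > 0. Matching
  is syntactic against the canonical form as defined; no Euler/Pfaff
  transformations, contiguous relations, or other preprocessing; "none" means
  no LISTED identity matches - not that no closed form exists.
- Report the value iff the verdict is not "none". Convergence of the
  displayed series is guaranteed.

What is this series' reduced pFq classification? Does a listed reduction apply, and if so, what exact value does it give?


The series (x = 1) is 2F1: upper {-1/3, 1}, lower {14/3}, prefactor -3/2. Verdict: the Gauss summation I1 fires (x = 1: the Gamma ratio telescopes since c-a-b = 4 > 0 and a = 1 in Z>0). Sum: -11/8.

The tell: from the first term -3/2: the lower running product (C = -3/2) is a rising factorial.
Consecutive-term ratio: r(k) = 1 * (k-1/3) (k+1) / [(k+14/3) (k+1)] - rational; roots negated = parameters, x = 1, C = -3/2.


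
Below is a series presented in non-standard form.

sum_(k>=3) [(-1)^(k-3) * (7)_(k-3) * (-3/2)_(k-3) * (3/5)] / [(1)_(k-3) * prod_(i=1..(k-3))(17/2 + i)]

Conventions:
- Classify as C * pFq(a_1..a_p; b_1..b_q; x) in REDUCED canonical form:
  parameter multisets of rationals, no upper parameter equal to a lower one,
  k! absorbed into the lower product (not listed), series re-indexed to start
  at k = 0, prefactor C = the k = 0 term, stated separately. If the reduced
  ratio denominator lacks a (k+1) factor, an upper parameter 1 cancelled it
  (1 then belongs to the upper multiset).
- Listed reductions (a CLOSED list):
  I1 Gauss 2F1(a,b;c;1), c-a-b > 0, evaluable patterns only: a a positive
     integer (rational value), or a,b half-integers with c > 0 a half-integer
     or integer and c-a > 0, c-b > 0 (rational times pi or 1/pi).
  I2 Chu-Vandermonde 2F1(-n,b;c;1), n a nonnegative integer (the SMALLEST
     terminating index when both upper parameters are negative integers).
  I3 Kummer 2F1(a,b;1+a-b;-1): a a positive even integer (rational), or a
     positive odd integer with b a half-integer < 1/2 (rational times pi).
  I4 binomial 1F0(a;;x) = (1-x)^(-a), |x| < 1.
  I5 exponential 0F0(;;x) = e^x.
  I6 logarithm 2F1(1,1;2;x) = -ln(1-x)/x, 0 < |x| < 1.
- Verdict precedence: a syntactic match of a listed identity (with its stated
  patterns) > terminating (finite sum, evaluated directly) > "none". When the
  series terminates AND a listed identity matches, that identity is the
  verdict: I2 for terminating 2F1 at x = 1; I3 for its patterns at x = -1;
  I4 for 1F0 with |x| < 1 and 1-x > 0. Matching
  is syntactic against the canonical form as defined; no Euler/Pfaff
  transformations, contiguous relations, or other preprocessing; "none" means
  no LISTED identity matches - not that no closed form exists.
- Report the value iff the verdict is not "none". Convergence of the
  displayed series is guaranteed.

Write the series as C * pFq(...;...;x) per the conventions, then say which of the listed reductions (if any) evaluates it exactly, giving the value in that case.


With C = 3/5: the canonical form is 2F1(-3/2, 7; 19/2; -1). Verdict at x = -1: Kummer's theorem (I3) matches (x = -1; c = 19/2 equals 1+a-b for upper {-3/2, 7}: listed pattern). Value: (459459/1048576) * pi.

Key observation: t_0 being 3/5, (1)_k (C = 3/5) is k! itself.
Term ratio: r(k) = (-1) * (k-3/2) (k+7) / [(k+19/2) (k+1)] - poly over poly, x = (-1) from leading terms; C = 3/5 at k = 0.


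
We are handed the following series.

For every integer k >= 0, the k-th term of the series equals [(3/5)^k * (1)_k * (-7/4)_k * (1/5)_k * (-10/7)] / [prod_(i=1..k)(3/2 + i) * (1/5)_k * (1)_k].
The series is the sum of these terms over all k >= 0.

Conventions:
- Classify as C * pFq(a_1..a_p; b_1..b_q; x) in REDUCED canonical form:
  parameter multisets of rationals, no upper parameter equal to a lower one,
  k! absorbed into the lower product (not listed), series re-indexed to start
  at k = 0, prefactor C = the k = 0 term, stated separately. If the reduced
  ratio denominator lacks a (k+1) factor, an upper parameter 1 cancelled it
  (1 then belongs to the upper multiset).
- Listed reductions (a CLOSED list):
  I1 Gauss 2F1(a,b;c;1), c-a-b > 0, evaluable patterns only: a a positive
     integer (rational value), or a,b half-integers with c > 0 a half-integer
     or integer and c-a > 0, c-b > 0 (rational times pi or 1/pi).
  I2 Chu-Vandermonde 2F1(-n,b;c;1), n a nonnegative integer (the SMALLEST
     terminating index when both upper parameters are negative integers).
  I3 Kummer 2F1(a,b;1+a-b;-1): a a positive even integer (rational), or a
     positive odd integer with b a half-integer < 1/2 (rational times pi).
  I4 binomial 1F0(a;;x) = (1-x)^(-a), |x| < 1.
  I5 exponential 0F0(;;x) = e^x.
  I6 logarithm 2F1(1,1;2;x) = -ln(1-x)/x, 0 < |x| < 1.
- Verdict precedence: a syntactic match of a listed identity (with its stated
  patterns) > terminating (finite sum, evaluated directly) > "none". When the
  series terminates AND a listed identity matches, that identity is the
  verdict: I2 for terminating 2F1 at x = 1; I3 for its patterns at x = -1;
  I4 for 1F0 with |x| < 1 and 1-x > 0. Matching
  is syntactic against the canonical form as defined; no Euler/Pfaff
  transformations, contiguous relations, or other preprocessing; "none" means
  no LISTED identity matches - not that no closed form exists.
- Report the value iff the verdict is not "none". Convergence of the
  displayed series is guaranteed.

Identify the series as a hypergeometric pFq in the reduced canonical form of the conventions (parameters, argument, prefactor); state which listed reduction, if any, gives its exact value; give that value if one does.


Reduced: x = 3/5, 2F1, upper = {-7/4, 1}, lower = {5/2}, C = -10/7. Verdict: none here - no I1-I6 shape fits x = 3/5 with lower {5/2}.

The tell: t_0 being -10/7, (1)_k (prefactor -10/7) is k! itself.
Step ratio: r(k) = (3/5) * (k-7/4) (k+1) / [(k+5/2) (k+1)] - rational in k. x = (3/5); t_0 = -10/7; negate the roots.


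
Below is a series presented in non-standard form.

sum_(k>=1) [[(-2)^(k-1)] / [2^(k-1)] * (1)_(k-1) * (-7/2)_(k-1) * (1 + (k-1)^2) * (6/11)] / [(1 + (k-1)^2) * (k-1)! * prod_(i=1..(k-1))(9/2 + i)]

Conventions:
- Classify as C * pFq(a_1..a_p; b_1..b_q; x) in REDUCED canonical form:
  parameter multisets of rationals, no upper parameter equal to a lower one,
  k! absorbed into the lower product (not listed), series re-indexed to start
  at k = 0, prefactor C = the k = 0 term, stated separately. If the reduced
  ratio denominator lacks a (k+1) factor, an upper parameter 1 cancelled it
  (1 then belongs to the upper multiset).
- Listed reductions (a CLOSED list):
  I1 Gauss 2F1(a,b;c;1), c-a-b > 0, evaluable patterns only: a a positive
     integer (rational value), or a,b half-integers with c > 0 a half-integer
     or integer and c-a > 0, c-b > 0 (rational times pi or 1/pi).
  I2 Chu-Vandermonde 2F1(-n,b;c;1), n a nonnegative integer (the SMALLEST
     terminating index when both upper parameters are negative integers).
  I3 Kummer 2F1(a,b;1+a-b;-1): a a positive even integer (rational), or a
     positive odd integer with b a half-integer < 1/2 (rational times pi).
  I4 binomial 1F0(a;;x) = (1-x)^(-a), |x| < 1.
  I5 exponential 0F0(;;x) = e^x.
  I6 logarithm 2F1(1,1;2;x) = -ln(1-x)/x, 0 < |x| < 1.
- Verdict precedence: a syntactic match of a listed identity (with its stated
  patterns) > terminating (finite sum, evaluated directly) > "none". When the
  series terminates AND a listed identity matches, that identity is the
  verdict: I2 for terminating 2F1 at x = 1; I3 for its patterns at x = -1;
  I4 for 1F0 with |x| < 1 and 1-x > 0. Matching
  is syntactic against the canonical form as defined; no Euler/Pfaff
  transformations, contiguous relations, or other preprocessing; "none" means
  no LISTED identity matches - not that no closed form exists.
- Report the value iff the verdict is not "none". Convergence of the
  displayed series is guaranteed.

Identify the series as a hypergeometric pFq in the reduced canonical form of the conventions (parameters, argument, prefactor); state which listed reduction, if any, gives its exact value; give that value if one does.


Canonical form: C = 6/11 times 2F1 with upper {-7/2, 1}, lower {11/2}, x = -1. Verdict (x = -1): Kummer's theorem (I3) applies (x = -1; c = 11/2 equals 1+a-b for upper {-7/2, 1}: listed pattern). Value: (945/2816) * pi.

Key step: t_0 being 6/11, the two k-th powers (C = 6/11) combine into one argument.
Ratio: r(k) = (-1) * (k-7/2) (k+1) / [(k+11/2) (k+1)] - rational; roots negated = parameters, x = (-1), C = 6/11.


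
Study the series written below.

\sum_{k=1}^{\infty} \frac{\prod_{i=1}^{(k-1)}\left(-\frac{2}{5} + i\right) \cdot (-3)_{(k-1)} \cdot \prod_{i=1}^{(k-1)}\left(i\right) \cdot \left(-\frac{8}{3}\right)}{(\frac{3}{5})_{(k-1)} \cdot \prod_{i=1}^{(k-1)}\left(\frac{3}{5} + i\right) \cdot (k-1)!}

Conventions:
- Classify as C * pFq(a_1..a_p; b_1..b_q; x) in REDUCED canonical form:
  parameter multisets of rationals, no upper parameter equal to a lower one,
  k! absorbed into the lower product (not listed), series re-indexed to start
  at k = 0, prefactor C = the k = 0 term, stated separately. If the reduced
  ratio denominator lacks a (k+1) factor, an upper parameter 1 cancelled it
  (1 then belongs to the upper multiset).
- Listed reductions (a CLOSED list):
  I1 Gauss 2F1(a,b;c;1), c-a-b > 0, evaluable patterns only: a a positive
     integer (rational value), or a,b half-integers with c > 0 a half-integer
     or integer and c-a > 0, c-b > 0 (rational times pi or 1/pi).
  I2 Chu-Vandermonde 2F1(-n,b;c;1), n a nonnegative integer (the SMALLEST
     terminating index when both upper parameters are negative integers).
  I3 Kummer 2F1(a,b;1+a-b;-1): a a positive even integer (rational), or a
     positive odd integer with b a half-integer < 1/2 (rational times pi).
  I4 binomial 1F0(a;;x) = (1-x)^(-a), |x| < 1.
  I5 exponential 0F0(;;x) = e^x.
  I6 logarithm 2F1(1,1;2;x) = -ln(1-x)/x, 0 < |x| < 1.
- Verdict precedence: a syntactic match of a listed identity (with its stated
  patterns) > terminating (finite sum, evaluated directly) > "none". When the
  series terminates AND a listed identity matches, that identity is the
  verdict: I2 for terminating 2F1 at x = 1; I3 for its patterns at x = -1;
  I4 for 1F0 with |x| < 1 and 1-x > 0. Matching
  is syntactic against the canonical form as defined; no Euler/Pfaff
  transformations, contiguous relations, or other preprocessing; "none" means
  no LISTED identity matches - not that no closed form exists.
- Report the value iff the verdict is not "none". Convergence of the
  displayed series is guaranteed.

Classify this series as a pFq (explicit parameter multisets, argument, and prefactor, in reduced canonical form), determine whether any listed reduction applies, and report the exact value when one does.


Prefactor -\frac{8}{3}, argument 1: 2F1 with upper {-3, 1} over lower {\frac{8}{5}}. Verdict: Vandermonde's identity (I2) fires (terminating 2F1 at x = 1 with n = 3, b = 1, c = \frac{8}{5}). Value: -\frac{4}{9}.

Key step: t_0 being -\frac{8}{3}, the lower running product (prefactor -8/3) is a rising factorial.
Term ratio: r(k) = 1 * (k-3) (k+1) / [(k+\frac{8}{5}) (k+1)] - rational in k. x = 1; t_0 = -\frac{8}{3}; negate the roots.


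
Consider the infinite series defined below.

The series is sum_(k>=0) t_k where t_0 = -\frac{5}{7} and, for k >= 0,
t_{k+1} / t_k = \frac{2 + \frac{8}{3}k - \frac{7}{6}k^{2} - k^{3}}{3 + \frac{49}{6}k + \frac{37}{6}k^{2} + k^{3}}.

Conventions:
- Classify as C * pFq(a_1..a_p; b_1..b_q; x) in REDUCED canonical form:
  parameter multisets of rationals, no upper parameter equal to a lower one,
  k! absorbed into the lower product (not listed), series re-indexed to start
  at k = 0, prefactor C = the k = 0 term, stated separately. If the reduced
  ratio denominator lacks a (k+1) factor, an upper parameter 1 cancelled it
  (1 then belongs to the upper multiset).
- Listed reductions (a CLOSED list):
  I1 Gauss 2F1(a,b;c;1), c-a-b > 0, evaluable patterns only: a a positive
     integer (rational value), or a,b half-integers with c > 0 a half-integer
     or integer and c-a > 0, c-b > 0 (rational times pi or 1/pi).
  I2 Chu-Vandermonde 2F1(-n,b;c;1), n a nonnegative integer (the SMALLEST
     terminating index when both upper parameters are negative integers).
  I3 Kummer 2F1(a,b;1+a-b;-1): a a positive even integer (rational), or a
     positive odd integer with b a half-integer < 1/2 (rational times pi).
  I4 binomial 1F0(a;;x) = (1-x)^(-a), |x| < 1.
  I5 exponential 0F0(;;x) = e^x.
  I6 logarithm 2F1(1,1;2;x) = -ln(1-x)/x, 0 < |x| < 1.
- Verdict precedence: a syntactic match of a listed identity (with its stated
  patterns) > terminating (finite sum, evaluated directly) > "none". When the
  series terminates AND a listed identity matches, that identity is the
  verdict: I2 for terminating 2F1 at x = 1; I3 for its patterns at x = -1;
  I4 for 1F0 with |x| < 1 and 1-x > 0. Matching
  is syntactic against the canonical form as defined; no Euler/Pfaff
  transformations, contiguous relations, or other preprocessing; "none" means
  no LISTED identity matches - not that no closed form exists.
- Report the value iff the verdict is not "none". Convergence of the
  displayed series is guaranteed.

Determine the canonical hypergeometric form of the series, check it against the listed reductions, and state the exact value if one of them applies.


Key step: with t_0 = -\frac{5}{7}, roots of the ratio polynomials (prefactor -5/7) are the negated parameters.
Adjacent-term ratio: r(k) = -1 * (k-\frac{3}{2}) (k+2) / [(k+\frac{9}{2}) (k+1)] - poly over poly, x = -1 from leading terms; C = -\frac{5}{7} at k = 0.

At argument -1: a 2F1 with upper {-\frac{3}{2}, 2}, lower {\frac{9}{2}}, scaled by C = -\frac{5}{7}. Verdict: Kummer's theorem (I3) matches (x = -1; c = \frac{9}{2} equals 1+a-b for upper {-\frac{3}{2}, 2}: listed pattern). Sum: -\frac{5}{4}.
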